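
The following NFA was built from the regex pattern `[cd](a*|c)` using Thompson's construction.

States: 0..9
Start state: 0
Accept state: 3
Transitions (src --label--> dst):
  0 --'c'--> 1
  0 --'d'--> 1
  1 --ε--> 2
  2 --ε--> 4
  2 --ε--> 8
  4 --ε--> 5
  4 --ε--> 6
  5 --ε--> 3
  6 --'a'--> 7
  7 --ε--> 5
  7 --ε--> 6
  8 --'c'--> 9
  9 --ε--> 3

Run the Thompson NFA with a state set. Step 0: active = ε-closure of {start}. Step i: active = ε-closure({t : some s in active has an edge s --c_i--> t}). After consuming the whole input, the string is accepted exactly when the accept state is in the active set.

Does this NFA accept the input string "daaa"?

initial (ε-close {0}): {0}
'd' @ 1: {1,2,3,4,5,6,8}  [accepting]
'a' @ 2: {3,5,6,7}  [accepting]
'a' @ 3: {3,5,6,7}  [accepting]
'a' @ 4: {3,5,6,7}  [accepting]
end set {3,5,6,7} — state 3 in

Answer: ACCEPT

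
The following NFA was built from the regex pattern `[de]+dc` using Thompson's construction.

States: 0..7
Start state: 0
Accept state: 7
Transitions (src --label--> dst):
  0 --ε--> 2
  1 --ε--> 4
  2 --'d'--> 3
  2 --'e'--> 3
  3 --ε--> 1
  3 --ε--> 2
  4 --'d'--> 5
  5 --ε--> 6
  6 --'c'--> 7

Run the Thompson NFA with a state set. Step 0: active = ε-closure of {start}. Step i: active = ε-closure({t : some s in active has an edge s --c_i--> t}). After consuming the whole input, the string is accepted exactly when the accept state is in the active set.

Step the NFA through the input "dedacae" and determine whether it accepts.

initial (ε-close {0}): {0,2}
'd' @ 1: {1,2,3,4}
'e' @ 2: {1,2,3,4}
'd' @ 3: {1,2,3,4,5,6}
'a' @ 4: {}  — no active states
rest 'cae' ignored (set empty)
final: {}; accept 7 not in set

Answer: REJECT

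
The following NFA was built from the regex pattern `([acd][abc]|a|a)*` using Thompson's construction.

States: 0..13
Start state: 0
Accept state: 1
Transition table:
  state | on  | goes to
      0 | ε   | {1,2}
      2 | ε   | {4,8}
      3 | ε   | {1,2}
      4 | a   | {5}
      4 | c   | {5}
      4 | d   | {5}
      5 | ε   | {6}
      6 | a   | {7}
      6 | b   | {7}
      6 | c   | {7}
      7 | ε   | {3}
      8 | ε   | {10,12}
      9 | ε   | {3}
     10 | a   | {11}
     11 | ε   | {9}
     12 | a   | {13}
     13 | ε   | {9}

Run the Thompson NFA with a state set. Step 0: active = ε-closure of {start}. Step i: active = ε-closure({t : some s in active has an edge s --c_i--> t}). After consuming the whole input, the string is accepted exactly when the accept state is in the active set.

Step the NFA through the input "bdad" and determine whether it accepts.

Answer: REJECT

Steps:
S₀ = ε-closure({0}) = {0,1,2,4,8,10,12}
'b' @ 1: {}  — no active states
rest 'dad' ignored (set empty)
final: {}; accept 1 not in set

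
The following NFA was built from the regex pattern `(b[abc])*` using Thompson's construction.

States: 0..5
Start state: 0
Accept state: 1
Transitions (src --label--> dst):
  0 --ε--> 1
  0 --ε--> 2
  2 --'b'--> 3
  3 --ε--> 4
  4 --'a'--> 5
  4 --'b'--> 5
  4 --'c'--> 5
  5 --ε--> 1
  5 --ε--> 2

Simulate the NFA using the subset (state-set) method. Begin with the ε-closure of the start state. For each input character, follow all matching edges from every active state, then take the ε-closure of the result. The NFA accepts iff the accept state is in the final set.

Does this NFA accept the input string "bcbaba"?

initial (ε-close {0}): {0,1,2}
'b' @ 1: {3,4}
'c' @ 2: {1,2,5}  (accept∈set)
'b' @ 3: {3,4}
'a' @ 4: {1,2,5}  (accept∈set)
'b' @ 5: {3,4}
'a' @ 6: {1,2,5}  (accept∈set)
after full input: {1,2,5}  (accept=1 in)

Answer: ACCEPT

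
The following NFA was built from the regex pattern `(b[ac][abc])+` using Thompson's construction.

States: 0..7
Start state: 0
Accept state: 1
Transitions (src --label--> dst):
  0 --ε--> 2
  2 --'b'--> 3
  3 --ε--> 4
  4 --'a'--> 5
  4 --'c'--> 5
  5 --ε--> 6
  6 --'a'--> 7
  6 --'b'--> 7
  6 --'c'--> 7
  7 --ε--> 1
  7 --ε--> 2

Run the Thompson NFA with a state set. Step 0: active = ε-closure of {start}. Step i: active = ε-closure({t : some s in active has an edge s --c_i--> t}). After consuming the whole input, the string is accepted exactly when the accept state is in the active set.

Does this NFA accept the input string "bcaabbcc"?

Answer: REJECT

Trace:
S₀ = ε-closure({0}) = {0,2}
'b' @ 1: {3,4}
'c' @ 2: {5,6}
'a' @ 3: {1,2,7}  [accepting]
'a' @ 4: {}  — state set empty
rest 'bbcc' ignored (set empty)
final: {}; accept 1 not in set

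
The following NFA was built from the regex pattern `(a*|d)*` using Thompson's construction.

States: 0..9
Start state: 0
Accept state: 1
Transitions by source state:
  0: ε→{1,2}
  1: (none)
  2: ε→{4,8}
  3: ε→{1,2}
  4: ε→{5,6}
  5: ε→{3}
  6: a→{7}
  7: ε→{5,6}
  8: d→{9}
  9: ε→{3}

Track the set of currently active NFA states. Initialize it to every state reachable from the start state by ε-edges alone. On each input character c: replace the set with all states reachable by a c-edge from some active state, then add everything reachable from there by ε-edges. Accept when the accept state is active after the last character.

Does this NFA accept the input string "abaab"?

Answer: REJECT

Trace:
start: ε-closure({0}) = {0,1,2,3,4,5,6,8}
'a' @ 1: {1,2,3,4,5,6,7,8}  (accept∈set)
'b' @ 2: {}  — no active states
rest 'aab' ignored (set empty)
after full input: {}  (accept=1 not in)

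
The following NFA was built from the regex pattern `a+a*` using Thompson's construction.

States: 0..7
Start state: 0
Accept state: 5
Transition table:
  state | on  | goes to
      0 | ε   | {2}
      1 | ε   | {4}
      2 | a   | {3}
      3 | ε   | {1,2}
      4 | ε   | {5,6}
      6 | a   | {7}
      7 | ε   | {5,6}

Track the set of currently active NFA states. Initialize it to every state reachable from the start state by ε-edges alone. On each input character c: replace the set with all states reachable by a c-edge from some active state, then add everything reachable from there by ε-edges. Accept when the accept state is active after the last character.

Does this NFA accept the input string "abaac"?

start: ε-closure({0}) = {0,2}
'a' @ 1: {1,2,3,4,5,6}  ✓accept
'b' @ 2: {}  — dead — no transitions
rest 'aac' ignored (set empty)
final: {}; accept 5 not in set

Answer: REJECT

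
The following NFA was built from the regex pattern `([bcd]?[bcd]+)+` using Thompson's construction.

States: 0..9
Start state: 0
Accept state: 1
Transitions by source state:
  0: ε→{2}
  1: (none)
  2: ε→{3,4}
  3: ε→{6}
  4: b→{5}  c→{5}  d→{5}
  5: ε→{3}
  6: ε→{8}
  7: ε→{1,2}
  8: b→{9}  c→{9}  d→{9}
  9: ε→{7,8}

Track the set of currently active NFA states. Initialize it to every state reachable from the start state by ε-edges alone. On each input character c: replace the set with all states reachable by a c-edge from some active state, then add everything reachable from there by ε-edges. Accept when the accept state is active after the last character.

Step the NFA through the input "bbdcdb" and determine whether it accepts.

Answer: ACCEPT

Derivation:
start: ε-closure({0}) = {0,2,3,4,6,8}
'b' @ 1: {1,2,3,4,5,6,7,8,9}  (accept∈set)
'b' @ 2: {1,2,3,4,5,6,7,8,9}  (accept∈set)
'd' @ 3: {1,2,3,4,5,6,7,8,9}  (accept∈set)
'c' @ 4: {1,2,3,4,5,6,7,8,9}  (accept∈set)
'd' @ 5: {1,2,3,4,5,6,7,8,9}  (accept∈set)
'b' @ 6: {1,2,3,4,5,6,7,8,9}  (accept∈set)
after full input: {1,2,3,4,5,6,7,8,9}  (accept=1 in)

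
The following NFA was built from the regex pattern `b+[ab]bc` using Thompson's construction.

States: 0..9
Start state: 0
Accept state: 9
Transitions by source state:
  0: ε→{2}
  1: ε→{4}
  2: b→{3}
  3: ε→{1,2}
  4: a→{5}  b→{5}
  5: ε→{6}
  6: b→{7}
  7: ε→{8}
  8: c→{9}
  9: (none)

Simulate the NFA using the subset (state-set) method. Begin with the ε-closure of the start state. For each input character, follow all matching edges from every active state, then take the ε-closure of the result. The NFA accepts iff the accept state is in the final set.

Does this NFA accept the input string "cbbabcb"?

start: ε-closure({0}) = {0,2}
'c' @ 1: {}  — no active states
rest 'bbabcb' ignored (set empty)
after full input: {}  (accept=9 not in)

Answer: REJECT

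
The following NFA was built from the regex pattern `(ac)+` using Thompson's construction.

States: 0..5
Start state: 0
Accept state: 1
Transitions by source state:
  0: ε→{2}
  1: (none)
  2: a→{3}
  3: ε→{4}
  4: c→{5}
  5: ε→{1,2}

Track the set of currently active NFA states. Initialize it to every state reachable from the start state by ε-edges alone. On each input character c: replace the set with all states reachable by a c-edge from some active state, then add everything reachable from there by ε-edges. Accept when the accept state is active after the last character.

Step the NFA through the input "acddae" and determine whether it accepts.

Answer: REJECT

Trace:
start: ε-closure({0}) = {0,2}
'a' @ 1: {3,4}
'c' @ 2: {1,2,5}  [accepting]
'd' @ 3: {}  — dead — no transitions
rest 'dae' ignored (set empty)
after full input: {}  (accept=1 not in)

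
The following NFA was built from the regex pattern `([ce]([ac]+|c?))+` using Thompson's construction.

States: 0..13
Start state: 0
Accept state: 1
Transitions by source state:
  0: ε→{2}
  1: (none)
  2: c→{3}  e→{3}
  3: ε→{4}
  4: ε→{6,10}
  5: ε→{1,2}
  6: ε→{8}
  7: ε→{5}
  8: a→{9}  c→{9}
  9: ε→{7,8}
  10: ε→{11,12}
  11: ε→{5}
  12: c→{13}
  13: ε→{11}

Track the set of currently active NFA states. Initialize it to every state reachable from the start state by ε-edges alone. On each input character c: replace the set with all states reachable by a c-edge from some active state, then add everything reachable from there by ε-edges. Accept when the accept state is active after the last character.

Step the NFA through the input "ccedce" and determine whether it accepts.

S₀ = ε-closure({0}) = {0,2}
'c' @ 1: {1,2,3,4,5,6,8,10,11,12}  (accept∈set)
'c' @ 2: {1,2,3,4,5,6,7,8,9,10,11,12,13}  (accept∈set)
'e' @ 3: {1,2,3,4,5,6,8,10,11,12}  (accept∈set)
'd' @ 4: {}  — state set empty
rest 'ce' ignored (set empty)
end set {} — state 1 not in

Answer: REJECT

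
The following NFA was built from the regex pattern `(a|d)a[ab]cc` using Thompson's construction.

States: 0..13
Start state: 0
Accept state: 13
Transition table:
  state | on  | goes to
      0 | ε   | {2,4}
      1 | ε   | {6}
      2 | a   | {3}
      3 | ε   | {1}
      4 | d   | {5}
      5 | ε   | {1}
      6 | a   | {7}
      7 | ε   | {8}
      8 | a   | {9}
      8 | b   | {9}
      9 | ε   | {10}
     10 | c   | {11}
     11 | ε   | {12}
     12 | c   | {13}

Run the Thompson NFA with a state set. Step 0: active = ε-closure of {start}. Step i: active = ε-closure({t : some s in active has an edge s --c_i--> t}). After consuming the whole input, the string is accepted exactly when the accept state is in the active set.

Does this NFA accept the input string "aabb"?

Answer: REJECT

Steps:
S₀ = ε-closure({0}) = {0,2,4}
'a' @ 1: {1,3,6}
'a' @ 2: {7,8}
'b' @ 3: {9,10}
'b' @ 4: {}  — dead — no transitions
final: {}; accept 13 not in set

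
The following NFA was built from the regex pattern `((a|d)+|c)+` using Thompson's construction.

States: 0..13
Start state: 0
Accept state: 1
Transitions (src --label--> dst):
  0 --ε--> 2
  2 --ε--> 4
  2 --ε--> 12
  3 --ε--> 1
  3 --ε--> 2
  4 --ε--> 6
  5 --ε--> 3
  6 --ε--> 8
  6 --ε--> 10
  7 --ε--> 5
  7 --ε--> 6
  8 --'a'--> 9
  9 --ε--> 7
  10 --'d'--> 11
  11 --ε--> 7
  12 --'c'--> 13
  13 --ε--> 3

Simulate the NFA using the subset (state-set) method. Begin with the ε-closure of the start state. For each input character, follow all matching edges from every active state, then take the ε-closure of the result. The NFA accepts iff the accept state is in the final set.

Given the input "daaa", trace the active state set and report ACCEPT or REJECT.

initial (ε-close {0}): {0,2,4,6,8,10,12}
'd' @ 1: {1,2,3,4,5,6,7,8,10,11,12}  ✓accept
'a' @ 2: {1,2,3,4,5,6,7,8,9,10,12}  ✓accept
'a' @ 3: {1,2,3,4,5,6,7,8,9,10,12}  ✓accept
'a' @ 4: {1,2,3,4,5,6,7,8,9,10,12}  ✓accept
end set {1,2,3,4,5,6,7,8,9,10,12} — state 1 in

Answer: ACCEPT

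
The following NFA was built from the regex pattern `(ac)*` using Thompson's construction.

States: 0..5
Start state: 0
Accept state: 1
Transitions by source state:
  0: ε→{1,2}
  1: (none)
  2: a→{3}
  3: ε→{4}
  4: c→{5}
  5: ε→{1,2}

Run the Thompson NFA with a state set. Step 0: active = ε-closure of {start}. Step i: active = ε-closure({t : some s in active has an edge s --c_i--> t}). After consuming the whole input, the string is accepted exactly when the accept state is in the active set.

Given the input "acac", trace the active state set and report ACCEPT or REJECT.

initial (ε-close {0}): {0,1,2}
'a' @ 1: {3,4}
'c' @ 2: {1,2,5}  ✓accept
'a' @ 3: {3,4}
'c' @ 4: {1,2,5}  ✓accept
end set {1,2,5} — state 1 in

Answer: ACCEPT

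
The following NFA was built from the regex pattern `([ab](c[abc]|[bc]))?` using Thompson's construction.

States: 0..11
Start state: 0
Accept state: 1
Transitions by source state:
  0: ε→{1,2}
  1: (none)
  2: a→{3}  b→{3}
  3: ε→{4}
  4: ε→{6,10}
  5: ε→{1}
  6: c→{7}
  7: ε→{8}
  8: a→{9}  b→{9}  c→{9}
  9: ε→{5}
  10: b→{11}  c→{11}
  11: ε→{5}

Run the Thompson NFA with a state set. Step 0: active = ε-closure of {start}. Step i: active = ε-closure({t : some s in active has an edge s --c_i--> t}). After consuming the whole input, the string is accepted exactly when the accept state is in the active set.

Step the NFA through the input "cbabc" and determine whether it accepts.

start: ε-closure({0}) = {0,1,2}
'c' @ 1: {}  — no active states
rest 'babc' ignored (set empty)
after full input: {}  (accept=1 not in)

Answer: REJECT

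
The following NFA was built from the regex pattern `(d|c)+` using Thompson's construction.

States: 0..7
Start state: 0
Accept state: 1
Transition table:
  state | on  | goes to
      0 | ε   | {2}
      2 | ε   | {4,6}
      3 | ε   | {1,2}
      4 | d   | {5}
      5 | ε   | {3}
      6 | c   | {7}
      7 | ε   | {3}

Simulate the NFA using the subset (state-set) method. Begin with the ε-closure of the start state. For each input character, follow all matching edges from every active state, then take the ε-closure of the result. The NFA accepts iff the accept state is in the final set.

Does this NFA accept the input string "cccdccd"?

S₀ = ε-closure({0}) = {0,2,4,6}
'c' @ 1: {1,2,3,4,6,7}  ✓accept
'c' @ 2: {1,2,3,4,6,7}  ✓accept
'c' @ 3: {1,2,3,4,6,7}  ✓accept
'd' @ 4: {1,2,3,4,5,6}  ✓accept
'c' @ 5: {1,2,3,4,6,7}  ✓accept
'c' @ 6: {1,2,3,4,6,7}  ✓accept
'd' @ 7: {1,2,3,4,5,6}  ✓accept
after full input: {1,2,3,4,5,6}  (accept=1 in)

Answer: ACCEPT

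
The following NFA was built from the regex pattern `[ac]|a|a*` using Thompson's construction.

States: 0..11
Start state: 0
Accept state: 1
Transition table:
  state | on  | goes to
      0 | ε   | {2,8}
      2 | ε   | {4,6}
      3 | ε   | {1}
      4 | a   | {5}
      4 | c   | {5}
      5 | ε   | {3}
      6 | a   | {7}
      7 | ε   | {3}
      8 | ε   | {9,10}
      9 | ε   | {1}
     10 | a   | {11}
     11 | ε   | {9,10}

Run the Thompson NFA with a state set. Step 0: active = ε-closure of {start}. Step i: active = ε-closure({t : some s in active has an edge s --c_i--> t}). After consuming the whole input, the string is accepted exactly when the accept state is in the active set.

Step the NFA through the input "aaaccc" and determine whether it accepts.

Answer: REJECT

Derivation:
start: ε-closure({0}) = {0,1,2,4,6,8,9,10}
'a' @ 1: {1,3,5,7,9,10,11}  [accepting]
'a' @ 2: {1,9,10,11}  [accepting]
'a' @ 3: {1,9,10,11}  [accepting]
'c' @ 4: {}  — state set empty
rest 'cc' ignored (set empty)
after full input: {}  (accept=1 not in)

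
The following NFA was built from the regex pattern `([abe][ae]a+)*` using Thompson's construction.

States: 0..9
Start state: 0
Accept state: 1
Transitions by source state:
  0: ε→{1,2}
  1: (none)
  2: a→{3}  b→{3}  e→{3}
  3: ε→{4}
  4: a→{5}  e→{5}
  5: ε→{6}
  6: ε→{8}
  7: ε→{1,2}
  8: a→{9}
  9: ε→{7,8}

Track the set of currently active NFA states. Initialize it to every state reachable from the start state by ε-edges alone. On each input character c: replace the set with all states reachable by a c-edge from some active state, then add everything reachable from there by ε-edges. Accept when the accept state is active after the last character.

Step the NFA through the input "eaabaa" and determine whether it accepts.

initial (ε-close {0}): {0,1,2}
'e' @ 1: {3,4}
'a' @ 2: {5,6,8}
'a' @ 3: {1,2,7,8,9}  ✓accept
'b' @ 4: {3,4}
'a' @ 5: {5,6,8}
'a' @ 6: {1,2,7,8,9}  ✓accept
after full input: {1,2,7,8,9}  (accept=1 in)

Answer: ACCEPT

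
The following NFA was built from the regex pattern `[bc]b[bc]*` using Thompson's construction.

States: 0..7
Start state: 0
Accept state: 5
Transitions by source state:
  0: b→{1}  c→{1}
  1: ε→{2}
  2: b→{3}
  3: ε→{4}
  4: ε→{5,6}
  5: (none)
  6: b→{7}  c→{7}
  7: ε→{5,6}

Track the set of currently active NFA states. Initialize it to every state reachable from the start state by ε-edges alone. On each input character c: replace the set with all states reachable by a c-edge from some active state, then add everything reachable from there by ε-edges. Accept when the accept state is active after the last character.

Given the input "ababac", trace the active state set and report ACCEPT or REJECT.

Answer: REJECT

Derivation:
initial (ε-close {0}): {0}
'a' @ 1: {}  — no active states
rest 'babac' ignored (set empty)
after full input: {}  (accept=5 not in)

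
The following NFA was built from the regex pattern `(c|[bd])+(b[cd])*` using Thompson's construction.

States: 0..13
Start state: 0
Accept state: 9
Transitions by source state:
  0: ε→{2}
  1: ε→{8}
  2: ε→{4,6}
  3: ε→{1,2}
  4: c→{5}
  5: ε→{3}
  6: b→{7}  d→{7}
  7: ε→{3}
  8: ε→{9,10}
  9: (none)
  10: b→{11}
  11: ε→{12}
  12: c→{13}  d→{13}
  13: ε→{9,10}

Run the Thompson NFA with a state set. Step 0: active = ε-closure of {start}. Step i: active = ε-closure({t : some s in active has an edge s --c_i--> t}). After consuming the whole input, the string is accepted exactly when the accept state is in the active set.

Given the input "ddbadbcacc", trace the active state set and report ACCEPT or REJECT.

Answer: REJECT

Trace:
start: ε-closure({0}) = {0,2,4,6}
'd' @ 1: {1,2,3,4,6,7,8,9,10}  ✓accept
'd' @ 2: {1,2,3,4,6,7,8,9,10}  ✓accept
'b' @ 3: {1,2,3,4,6,7,8,9,10,11,12}  ✓accept
'a' @ 4: {}  — state set empty
rest 'dbcacc' ignored (set empty)
after full input: {}  (accept=9 not in)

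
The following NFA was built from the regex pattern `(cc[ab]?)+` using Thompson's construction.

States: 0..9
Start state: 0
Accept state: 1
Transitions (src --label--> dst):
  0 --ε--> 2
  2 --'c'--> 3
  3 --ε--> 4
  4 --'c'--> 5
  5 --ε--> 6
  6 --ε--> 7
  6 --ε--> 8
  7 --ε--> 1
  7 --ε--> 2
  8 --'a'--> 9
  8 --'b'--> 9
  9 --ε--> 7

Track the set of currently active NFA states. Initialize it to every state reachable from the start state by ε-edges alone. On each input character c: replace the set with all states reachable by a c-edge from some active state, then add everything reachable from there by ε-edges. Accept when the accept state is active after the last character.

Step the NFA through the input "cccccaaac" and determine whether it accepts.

initial (ε-close {0}): {0,2}
'c' @ 1: {3,4}
'c' @ 2: {1,2,5,6,7,8}  [accepting]
'c' @ 3: {3,4}
'c' @ 4: {1,2,5,6,7,8}  [accepting]
'c' @ 5: {3,4}
'a' @ 6: {}  — state set empty
rest 'aac' ignored (set empty)
end set {} — state 1 not in

Answer: REJECT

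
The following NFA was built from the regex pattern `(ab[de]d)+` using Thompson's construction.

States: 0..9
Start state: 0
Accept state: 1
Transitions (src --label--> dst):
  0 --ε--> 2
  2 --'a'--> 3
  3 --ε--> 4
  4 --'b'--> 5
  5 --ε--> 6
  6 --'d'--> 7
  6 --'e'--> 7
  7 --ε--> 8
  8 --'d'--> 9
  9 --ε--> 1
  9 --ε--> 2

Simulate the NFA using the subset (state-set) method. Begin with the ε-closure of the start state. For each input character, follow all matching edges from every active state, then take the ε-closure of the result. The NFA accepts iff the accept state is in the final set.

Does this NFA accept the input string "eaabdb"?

start: ε-closure({0}) = {0,2}
'e' @ 1: {}  — no active states
rest 'aabdb' ignored (set empty)
after full input: {}  (accept=1 not in)

Answer: REJECT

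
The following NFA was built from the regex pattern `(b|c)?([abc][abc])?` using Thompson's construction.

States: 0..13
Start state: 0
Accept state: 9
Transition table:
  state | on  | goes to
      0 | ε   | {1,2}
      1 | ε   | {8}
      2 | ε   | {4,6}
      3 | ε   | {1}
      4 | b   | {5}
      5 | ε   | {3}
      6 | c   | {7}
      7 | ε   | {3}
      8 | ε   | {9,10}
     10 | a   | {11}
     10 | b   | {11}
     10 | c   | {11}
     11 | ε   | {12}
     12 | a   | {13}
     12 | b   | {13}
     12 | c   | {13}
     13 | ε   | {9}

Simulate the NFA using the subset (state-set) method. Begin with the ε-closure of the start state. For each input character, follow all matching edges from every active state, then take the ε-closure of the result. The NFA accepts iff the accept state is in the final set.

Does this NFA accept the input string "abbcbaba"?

Answer: REJECT

Derivation:
initial (ε-close {0}): {0,1,2,4,6,8,9,10}
'a' @ 1: {11,12}
'b' @ 2: {9,13}  (accept∈set)
'b' @ 3: {}  — state set empty
rest 'cbaba' ignored (set empty)
after full input: {}  (accept=9 not in)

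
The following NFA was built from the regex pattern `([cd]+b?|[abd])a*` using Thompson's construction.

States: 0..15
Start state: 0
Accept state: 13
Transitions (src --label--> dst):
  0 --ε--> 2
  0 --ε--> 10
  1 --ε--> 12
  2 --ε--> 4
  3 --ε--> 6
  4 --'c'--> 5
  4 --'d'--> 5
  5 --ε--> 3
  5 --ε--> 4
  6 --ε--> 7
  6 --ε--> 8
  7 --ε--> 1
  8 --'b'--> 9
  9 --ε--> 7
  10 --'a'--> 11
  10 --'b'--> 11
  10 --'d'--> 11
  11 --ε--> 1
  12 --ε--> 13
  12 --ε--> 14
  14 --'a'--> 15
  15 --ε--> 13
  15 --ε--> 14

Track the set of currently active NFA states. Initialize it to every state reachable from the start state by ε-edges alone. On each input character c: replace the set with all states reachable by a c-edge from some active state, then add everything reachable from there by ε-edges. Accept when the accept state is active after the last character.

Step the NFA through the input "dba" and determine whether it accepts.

S₀ = ε-closure({0}) = {0,2,4,10}
'd' @ 1: {1,3,4,5,6,7,8,11,12,13,14}  (accept∈set)
'b' @ 2: {1,7,9,12,13,14}  (accept∈set)
'a' @ 3: {13,14,15}  (accept∈set)
after full input: {13,14,15}  (accept=13 in)

Answer: ACCEPT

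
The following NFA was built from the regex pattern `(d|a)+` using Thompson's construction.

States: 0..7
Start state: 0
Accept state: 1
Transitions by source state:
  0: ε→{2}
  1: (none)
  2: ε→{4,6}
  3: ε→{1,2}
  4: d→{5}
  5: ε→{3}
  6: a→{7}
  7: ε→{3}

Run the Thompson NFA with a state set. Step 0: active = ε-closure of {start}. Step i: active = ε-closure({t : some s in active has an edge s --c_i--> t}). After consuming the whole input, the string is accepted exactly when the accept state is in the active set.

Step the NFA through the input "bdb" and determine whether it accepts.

start: ε-closure({0}) = {0,2,4,6}
'b' @ 1: {}  — no active states
rest 'db' ignored (set empty)
final: {}; accept 1 not in set

Answer: REJECT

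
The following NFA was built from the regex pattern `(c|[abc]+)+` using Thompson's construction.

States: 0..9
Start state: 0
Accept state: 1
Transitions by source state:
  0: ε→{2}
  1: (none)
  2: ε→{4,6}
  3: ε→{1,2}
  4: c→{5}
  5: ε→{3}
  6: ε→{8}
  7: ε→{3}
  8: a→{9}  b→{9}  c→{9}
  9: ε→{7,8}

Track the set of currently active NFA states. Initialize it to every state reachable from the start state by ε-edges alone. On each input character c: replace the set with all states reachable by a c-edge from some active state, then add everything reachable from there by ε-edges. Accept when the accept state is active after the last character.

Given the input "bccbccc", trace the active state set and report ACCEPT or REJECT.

Answer: ACCEPT

Trace:
S₀ = ε-closure({0}) = {0,2,4,6,8}
'b' @ 1: {1,2,3,4,6,7,8,9}  ✓accept
'c' @ 2: {1,2,3,4,5,6,7,8,9}  ✓accept
'c' @ 3: {1,2,3,4,5,6,7,8,9}  ✓accept
'b' @ 4: {1,2,3,4,6,7,8,9}  ✓accept
'c' @ 5: {1,2,3,4,5,6,7,8,9}  ✓accept
'c' @ 6: {1,2,3,4,5,6,7,8,9}  ✓accept
'c' @ 7: {1,2,3,4,5,6,7,8,9}  ✓accept
end set {1,2,3,4,5,6,7,8,9} — state 1 in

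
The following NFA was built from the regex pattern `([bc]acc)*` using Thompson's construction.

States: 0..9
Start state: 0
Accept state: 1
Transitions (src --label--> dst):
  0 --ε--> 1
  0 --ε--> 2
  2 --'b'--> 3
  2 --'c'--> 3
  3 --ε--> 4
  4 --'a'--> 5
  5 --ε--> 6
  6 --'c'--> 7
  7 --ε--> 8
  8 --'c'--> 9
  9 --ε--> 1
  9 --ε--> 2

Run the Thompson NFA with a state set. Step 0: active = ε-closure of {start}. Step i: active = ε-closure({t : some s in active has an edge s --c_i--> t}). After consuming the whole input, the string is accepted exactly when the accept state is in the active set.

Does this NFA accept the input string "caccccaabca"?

Answer: REJECT

Steps:
start: ε-closure({0}) = {0,1,2}
'c' @ 1: {3,4}
'a' @ 2: {5,6}
'c' @ 3: {7,8}
'c' @ 4: {1,2,9}  ✓accept
'c' @ 5: {3,4}
'c' @ 6: {}  — no active states
rest 'aabca' ignored (set empty)
end set {} — state 1 not in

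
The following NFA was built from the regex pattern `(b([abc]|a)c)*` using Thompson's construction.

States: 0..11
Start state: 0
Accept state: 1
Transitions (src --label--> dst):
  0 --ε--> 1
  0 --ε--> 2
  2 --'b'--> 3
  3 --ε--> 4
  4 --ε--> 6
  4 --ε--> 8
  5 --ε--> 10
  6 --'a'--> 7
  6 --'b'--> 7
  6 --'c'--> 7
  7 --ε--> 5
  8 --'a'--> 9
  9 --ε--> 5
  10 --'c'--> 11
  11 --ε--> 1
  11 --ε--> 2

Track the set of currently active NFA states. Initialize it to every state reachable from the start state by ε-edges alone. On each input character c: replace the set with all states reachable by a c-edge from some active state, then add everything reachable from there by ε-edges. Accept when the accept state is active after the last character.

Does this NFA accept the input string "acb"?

Answer: REJECT

Derivation:
start: ε-closure({0}) = {0,1,2}
'a' @ 1: {}  — no active states
rest 'cb' ignored (set empty)
final: {}; accept 1 not in set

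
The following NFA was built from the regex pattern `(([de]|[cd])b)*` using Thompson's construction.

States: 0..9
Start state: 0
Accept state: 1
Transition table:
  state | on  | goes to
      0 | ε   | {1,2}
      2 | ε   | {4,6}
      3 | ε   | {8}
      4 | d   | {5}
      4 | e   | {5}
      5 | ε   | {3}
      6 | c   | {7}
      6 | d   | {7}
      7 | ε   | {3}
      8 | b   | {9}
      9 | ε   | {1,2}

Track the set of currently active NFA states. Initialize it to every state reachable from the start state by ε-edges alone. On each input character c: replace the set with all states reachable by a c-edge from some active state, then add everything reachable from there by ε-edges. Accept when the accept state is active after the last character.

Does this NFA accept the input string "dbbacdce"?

S₀ = ε-closure({0}) = {0,1,2,4,6}
'd' @ 1: {3,5,7,8}
'b' @ 2: {1,2,4,6,9}  (accept∈set)
'b' @ 3: {}  — state set empty
rest 'acdce' ignored (set empty)
after full input: {}  (accept=1 not in)

Answer: REJECT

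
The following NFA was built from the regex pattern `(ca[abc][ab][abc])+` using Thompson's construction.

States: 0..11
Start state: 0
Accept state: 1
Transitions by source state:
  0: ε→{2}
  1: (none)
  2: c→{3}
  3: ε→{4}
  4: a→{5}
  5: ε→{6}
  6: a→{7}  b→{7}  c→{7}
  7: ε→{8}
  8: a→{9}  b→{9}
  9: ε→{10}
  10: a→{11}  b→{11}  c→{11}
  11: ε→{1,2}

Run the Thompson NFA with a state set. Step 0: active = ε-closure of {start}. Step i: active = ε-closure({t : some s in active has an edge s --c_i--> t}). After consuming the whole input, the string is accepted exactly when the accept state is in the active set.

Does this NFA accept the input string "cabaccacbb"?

start: ε-closure({0}) = {0,2}
'c' @ 1: {3,4}
'a' @ 2: {5,6}
'b' @ 3: {7,8}
'a' @ 4: {9,10}
'c' @ 5: {1,2,11}  [accepting]
'c' @ 6: {3,4}
'a' @ 7: {5,6}
'c' @ 8: {7,8}
'b' @ 9: {9,10}
'b' @ 10: {1,2,11}  [accepting]
end set {1,2,11} — state 1 in

Answer: ACCEPT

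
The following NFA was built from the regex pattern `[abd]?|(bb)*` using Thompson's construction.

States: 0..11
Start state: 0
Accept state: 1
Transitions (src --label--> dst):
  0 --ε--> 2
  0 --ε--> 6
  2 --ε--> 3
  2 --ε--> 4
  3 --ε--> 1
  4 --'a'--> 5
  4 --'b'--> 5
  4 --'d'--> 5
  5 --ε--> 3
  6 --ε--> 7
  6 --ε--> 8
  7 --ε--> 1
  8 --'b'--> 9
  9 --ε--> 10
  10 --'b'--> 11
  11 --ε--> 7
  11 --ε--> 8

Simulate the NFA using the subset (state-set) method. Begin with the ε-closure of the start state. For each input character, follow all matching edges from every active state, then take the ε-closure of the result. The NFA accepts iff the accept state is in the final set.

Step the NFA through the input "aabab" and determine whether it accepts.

start: ε-closure({0}) = {0,1,2,3,4,6,7,8}
'a' @ 1: {1,3,5}  [accepting]
'a' @ 2: {}  — no active states
rest 'bab' ignored (set empty)
final: {}; accept 1 not in set

Answer: REJECT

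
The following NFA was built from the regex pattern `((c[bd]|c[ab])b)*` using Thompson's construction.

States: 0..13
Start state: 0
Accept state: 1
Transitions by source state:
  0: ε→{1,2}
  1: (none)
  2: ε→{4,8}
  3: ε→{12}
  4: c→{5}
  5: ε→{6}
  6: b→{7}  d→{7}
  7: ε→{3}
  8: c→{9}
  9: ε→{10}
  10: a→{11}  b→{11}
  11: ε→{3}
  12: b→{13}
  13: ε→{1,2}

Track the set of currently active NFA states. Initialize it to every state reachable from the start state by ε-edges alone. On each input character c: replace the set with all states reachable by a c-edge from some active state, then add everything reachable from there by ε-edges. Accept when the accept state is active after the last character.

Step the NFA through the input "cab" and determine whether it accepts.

Answer: ACCEPT

Trace:
S₀ = ε-closure({0}) = {0,1,2,4,8}
'c' @ 1: {5,6,9,10}
'a' @ 2: {3,11,12}
'b' @ 3: {1,2,4,8,13}  [accepting]
end set {1,2,4,8,13} — state 1 in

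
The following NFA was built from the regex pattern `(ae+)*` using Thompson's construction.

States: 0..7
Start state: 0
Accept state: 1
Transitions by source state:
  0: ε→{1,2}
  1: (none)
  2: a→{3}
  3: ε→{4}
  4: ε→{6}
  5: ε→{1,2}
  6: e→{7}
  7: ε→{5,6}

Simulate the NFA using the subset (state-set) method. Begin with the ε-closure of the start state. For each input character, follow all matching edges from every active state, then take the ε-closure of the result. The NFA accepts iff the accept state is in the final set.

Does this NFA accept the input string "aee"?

S₀ = ε-closure({0}) = {0,1,2}
'a' @ 1: {3,4,6}
'e' @ 2: {1,2,5,6,7}  ✓accept
'e' @ 3: {1,2,5,6,7}  ✓accept
after full input: {1,2,5,6,7}  (accept=1 in)

Answer: ACCEPT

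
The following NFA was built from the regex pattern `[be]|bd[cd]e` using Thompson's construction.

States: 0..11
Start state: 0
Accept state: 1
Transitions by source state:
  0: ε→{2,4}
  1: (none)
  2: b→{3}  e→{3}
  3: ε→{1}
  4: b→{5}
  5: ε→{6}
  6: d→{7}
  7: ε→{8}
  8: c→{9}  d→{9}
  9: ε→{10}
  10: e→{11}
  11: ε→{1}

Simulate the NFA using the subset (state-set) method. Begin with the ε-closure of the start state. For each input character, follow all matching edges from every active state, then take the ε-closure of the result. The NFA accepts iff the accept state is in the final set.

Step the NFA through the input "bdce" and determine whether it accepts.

S₀ = ε-closure({0}) = {0,2,4}
'b' @ 1: {1,3,5,6}  [accepting]
'd' @ 2: {7,8}
'c' @ 3: {9,10}
'e' @ 4: {1,11}  [accepting]
final: {1,11}; accept 1 in set

Answer: ACCEPT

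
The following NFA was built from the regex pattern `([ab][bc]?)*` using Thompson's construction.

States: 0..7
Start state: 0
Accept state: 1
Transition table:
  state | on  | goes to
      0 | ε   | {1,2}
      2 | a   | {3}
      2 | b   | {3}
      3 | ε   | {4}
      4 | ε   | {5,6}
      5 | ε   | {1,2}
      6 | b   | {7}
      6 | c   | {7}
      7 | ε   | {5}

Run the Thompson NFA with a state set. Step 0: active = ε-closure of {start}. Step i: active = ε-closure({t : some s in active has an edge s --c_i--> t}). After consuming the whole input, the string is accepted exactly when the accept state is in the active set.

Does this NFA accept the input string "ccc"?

Answer: REJECT

Steps:
start: ε-closure({0}) = {0,1,2}
'c' @ 1: {}  — no active states
rest 'cc' ignored (set empty)
after full input: {}  (accept=1 not in)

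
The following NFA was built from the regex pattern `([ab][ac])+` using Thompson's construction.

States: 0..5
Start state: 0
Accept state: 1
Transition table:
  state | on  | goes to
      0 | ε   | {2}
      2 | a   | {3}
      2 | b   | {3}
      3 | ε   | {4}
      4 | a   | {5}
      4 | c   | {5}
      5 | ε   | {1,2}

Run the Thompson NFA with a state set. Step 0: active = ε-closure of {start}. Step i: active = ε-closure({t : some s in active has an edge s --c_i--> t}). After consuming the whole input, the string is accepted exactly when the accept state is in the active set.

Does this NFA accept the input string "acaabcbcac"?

Answer: ACCEPT

Derivation:
initial (ε-close {0}): {0,2}
'a' @ 1: {3,4}
'c' @ 2: {1,2,5}  ✓accept
'a' @ 3: {3,4}
'a' @ 4: {1,2,5}  ✓accept
'b' @ 5: {3,4}
'c' @ 6: {1,2,5}  ✓accept
'b' @ 7: {3,4}
'c' @ 8: {1,2,5}  ✓accept
'a' @ 9: {3,4}
'c' @ 10: {1,2,5}  ✓accept
final: {1,2,5}; accept 1 in set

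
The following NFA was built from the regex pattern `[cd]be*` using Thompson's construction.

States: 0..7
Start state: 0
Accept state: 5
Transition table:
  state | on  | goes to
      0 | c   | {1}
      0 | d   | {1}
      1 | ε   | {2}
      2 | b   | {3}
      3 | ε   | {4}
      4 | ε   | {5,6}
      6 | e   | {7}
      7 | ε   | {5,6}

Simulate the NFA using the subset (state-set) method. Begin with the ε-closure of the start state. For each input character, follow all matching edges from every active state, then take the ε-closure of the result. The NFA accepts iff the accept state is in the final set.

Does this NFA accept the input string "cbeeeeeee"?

start: ε-closure({0}) = {0}
'c' @ 1: {1,2}
'b' @ 2: {3,4,5,6}  (accept∈set)
'e' @ 3: {5,6,7}  (accept∈set)
'e' @ 4: {5,6,7}  (accept∈set)
'e' @ 5: {5,6,7}  (accept∈set)
'e' @ 6: {5,6,7}  (accept∈set)
'e' @ 7: {5,6,7}  (accept∈set)
'e' @ 8: {5,6,7}  (accept∈set)
'e' @ 9: {5,6,7}  (accept∈set)
end set {5,6,7} — state 5 in

Answer: ACCEPT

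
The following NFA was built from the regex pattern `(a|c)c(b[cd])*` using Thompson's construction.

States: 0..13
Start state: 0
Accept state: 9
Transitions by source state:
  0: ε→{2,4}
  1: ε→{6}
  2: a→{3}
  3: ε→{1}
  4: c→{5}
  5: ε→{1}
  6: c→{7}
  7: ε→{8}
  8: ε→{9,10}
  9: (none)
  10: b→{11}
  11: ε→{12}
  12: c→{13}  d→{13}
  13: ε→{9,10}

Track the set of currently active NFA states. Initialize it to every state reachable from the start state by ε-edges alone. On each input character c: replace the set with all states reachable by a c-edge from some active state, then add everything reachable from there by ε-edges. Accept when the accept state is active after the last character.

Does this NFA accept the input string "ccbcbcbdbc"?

Answer: ACCEPT

Derivation:
S₀ = ε-closure({0}) = {0,2,4}
'c' @ 1: {1,5,6}
'c' @ 2: {7,8,9,10}  (accept∈set)
'b' @ 3: {11,12}
'c' @ 4: {9,10,13}  (accept∈set)
'b' @ 5: {11,12}
'c' @ 6: {9,10,13}  (accept∈set)
'b' @ 7: {11,12}
'd' @ 8: {9,10,13}  (accept∈set)
'b' @ 9: {11,12}
'c' @ 10: {9,10,13}  (accept∈set)
final: {9,10,13}; accept 9 in set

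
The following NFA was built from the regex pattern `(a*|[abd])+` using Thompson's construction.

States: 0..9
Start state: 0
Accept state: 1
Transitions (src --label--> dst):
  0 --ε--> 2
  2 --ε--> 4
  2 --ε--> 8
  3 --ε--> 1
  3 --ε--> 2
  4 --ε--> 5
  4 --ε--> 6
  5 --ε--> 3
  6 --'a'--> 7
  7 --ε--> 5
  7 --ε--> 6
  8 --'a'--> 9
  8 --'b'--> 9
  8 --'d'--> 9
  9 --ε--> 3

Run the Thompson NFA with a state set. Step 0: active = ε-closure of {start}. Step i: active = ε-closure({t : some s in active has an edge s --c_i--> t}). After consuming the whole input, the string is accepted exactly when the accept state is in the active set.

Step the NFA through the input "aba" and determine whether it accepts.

Answer: ACCEPT

Steps:
initial (ε-close {0}): {0,1,2,3,4,5,6,8}
'a' @ 1: {1,2,3,4,5,6,7,8,9}  (accept∈set)
'b' @ 2: {1,2,3,4,5,6,8,9}  (accept∈set)
'a' @ 3: {1,2,3,4,5,6,7,8,9}  (accept∈set)
end set {1,2,3,4,5,6,7,8,9} — state 1 in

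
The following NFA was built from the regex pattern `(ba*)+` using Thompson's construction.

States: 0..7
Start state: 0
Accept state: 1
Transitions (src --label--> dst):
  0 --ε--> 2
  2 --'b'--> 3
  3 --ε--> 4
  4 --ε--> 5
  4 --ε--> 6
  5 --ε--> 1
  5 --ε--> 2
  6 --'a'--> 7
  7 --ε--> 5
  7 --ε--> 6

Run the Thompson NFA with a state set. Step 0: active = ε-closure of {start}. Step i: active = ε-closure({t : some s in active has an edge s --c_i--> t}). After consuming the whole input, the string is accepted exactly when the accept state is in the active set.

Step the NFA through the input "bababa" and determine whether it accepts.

S₀ = ε-closure({0}) = {0,2}
'b' @ 1: {1,2,3,4,5,6}  ✓accept
'a' @ 2: {1,2,5,6,7}  ✓accept
'b' @ 3: {1,2,3,4,5,6}  ✓accept
'a' @ 4: {1,2,5,6,7}  ✓accept
'b' @ 5: {1,2,3,4,5,6}  ✓accept
'a' @ 6: {1,2,5,6,7}  ✓accept
after full input: {1,2,5,6,7}  (accept=1 in)

Answer: ACCEPT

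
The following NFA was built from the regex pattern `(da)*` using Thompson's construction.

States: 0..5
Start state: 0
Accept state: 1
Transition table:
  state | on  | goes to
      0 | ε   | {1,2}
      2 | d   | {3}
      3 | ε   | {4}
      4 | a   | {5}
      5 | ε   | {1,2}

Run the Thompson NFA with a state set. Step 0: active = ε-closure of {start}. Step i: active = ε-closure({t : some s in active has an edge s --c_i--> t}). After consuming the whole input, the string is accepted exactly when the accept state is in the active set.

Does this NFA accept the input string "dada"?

start: ε-closure({0}) = {0,1,2}
'd' @ 1: {3,4}
'a' @ 2: {1,2,5}  (accept∈set)
'd' @ 3: {3,4}
'a' @ 4: {1,2,5}  (accept∈set)
after full input: {1,2,5}  (accept=1 in)

Answer: ACCEPT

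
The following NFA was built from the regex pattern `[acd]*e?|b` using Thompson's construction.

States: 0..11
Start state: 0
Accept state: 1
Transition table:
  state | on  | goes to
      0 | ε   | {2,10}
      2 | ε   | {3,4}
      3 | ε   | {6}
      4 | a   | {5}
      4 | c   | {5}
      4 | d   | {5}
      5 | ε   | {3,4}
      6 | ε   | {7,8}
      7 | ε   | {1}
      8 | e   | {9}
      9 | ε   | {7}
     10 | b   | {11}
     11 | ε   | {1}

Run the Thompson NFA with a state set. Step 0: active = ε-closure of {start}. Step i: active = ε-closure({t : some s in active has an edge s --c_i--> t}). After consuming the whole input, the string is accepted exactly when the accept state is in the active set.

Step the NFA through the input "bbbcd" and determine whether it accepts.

S₀ = ε-closure({0}) = {0,1,2,3,4,6,7,8,10}
'b' @ 1: {1,11}  [accepting]
'b' @ 2: {}  — state set empty
rest 'bcd' ignored (set empty)
after full input: {}  (accept=1 not in)

Answer: REJECT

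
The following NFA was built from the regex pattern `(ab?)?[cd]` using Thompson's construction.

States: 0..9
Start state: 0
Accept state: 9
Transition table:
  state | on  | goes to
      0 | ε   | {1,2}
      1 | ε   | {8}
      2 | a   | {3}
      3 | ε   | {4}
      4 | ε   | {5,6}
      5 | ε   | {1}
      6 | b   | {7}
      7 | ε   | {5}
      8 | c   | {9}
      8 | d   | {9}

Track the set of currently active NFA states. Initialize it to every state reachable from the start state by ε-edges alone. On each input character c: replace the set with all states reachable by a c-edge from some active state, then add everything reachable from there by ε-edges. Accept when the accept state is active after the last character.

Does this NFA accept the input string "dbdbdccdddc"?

start: ε-closure({0}) = {0,1,2,8}
'd' @ 1: {9}  (accept∈set)
'b' @ 2: {}  — state set empty
rest 'dbdccdddc' ignored (set empty)
after full input: {}  (accept=9 not in)

Answer: REJECT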